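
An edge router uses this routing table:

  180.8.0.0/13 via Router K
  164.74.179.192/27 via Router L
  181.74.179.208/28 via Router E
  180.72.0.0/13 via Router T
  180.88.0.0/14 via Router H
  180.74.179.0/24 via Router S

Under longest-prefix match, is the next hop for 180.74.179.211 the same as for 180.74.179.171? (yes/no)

180.74.179.211: longest match 180.74.179.0/24 -> Router S
180.74.179.171: longest match 180.74.179.0/24 -> Router S

yes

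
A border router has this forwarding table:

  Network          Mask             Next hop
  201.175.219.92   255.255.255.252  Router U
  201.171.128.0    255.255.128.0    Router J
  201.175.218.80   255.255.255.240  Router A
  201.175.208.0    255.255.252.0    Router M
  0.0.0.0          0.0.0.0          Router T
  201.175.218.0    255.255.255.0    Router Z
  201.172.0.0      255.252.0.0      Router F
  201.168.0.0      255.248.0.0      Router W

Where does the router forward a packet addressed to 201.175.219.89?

Router F

Routes whose prefix contains 201.175.219.89:
  0.0.0.0/0 (default, matches everything) -> Router T
  201.168.0.0/13 (201.168.0.0 - 201.175.255.255) -> Router W
  201.172.0.0/14 (201.172.0.0 - 201.175.255.255) -> Router F
More-specific entries that do NOT match:
  201.175.219.92/30 (201.175.219.92 - 201.175.219.95) does not contain 201.175.219.89
  201.175.218.80/28 (201.175.218.80 - 201.175.218.95) does not contain 201.175.219.89
  201.175.218.0/24 (201.175.218.0 - 201.175.218.255) does not contain 201.175.219.89
  201.175.208.0/22 (201.175.208.0 - 201.175.211.255) does not contain 201.175.219.89
  201.171.128.0/17 (201.171.128.0 - 201.171.255.255) does not contain 201.175.219.89
Longest matching prefix is /14 -> next hop Router F.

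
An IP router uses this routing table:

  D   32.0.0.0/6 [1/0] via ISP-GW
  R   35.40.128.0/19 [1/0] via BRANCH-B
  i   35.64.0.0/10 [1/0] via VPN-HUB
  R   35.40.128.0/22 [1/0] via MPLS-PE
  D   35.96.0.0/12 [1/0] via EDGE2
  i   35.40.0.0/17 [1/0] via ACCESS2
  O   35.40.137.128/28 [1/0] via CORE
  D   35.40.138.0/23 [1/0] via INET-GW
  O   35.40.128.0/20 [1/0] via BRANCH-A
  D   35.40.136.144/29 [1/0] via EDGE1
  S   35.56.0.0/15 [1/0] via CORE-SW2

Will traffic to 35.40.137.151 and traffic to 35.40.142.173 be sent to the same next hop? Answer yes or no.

yes

35.40.137.151: longest match 35.40.128.0/20 -> BRANCH-A
35.40.142.173: longest match 35.40.128.0/20 -> BRANCH-A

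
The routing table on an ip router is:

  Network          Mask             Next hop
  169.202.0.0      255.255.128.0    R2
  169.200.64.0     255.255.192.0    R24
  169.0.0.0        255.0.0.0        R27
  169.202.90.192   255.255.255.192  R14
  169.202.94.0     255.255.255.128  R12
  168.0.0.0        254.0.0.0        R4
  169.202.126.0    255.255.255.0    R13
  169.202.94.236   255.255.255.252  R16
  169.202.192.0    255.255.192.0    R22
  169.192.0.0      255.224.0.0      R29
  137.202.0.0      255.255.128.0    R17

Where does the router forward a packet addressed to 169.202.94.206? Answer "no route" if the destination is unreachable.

Routes whose prefix contains 169.202.94.206:
  168.0.0.0/7 (168.0.0.0 - 169.255.255.255) -> R4
  169.0.0.0/8 (169.0.0.0 - 169.255.255.255) -> R27
  169.192.0.0/11 (169.192.0.0 - 169.223.255.255) -> R29
  169.202.0.0/17 (169.202.0.0 - 169.202.127.255) -> R2
More-specific entries that do NOT match:
  169.202.94.236/30 (169.202.94.236 - 169.202.94.239) does not contain 169.202.94.206
  169.202.90.192/26 (169.202.90.192 - 169.202.90.255) does not contain 169.202.94.206
  169.202.94.0/25 (169.202.94.0 - 169.202.94.127) does not contain 169.202.94.206
  169.202.126.0/24 (169.202.126.0 - 169.202.126.255) does not contain 169.202.94.206
  169.200.64.0/18 (169.200.64.0 - 169.200.127.255) does not contain 169.202.94.206
  169.202.192.0/18 (169.202.192.0 - 169.202.255.255) does not contain 169.202.94.206
Longest matching prefix is /17 -> next hop R2.

R2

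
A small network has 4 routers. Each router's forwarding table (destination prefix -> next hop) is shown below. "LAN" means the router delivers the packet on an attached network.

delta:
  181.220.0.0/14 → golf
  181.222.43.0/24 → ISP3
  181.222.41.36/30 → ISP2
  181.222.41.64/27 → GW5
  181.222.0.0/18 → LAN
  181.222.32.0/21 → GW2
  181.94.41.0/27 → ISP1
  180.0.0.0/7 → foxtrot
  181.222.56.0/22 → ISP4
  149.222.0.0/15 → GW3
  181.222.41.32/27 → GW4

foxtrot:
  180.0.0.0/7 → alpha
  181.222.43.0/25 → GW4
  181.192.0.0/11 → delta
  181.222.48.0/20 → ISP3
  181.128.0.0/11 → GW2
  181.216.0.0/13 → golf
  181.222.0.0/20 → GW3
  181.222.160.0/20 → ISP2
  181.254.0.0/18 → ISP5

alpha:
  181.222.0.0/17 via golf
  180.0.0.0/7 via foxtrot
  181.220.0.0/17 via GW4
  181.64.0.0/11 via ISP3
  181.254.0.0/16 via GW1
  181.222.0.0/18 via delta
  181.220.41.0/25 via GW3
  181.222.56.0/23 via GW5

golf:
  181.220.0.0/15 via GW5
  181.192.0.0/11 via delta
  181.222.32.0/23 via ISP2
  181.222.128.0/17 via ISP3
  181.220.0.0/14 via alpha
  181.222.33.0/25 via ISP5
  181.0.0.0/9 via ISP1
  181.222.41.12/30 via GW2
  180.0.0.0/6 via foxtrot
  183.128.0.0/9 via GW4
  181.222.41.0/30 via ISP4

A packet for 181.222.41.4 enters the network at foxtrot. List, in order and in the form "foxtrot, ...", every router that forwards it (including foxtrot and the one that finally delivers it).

foxtrot, golf, alpha, delta

At foxtrot: longest match for 181.222.41.4 is 181.216.0.0/13 -> golf
At golf: longest match for 181.222.41.4 is 181.220.0.0/14 -> alpha
At alpha: longest match for 181.222.41.4 is 181.222.0.0/18 -> delta
At delta: longest match for 181.222.41.4 is 181.222.0.0/18 -> LAN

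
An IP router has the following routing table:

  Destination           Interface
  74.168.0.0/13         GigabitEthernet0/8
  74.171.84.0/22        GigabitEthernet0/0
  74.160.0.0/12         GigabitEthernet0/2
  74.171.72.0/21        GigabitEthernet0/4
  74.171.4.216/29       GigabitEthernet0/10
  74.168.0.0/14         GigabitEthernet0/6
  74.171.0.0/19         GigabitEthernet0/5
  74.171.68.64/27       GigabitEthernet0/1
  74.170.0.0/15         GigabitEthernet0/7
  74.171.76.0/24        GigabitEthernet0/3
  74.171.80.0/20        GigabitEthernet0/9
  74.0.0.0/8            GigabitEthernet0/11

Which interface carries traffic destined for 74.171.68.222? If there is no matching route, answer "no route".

GigabitEthernet0/7

Routes whose prefix contains 74.171.68.222:
  74.0.0.0/8 (74.0.0.0 - 74.255.255.255) -> GigabitEthernet0/11
  74.160.0.0/12 (74.160.0.0 - 74.175.255.255) -> GigabitEthernet0/2
  74.168.0.0/13 (74.168.0.0 - 74.175.255.255) -> GigabitEthernet0/8
  74.168.0.0/14 (74.168.0.0 - 74.171.255.255) -> GigabitEthernet0/6
  74.170.0.0/15 (74.170.0.0 - 74.171.255.255) -> GigabitEthernet0/7
More-specific entries that do NOT match:
  74.171.4.216/29 (74.171.4.216 - 74.171.4.223) does not contain 74.171.68.222
  74.171.68.64/27 (74.171.68.64 - 74.171.68.95) does not contain 74.171.68.222
  74.171.76.0/24 (74.171.76.0 - 74.171.76.255) does not contain 74.171.68.222
  74.171.84.0/22 (74.171.84.0 - 74.171.87.255) does not contain 74.171.68.222
  74.171.72.0/21 (74.171.72.0 - 74.171.79.255) does not contain 74.171.68.222
  74.171.80.0/20 (74.171.80.0 - 74.171.95.255) does not contain 74.171.68.222
  74.171.0.0/19 (74.171.0.0 - 74.171.31.255) does not contain 74.171.68.222
Longest matching prefix is /15 -> interface GigabitEthernet0/7.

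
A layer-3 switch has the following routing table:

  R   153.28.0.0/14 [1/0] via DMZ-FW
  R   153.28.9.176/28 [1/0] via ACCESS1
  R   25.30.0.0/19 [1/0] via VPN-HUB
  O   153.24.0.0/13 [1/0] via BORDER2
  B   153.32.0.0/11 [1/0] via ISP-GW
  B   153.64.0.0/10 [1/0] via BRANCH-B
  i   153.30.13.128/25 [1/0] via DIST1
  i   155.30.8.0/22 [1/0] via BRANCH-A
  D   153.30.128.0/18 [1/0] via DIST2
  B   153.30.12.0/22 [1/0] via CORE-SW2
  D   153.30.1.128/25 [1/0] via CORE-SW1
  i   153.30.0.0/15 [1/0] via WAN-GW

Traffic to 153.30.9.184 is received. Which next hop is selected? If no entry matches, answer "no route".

WAN-GW

Routes whose prefix contains 153.30.9.184:
  153.24.0.0/13 (153.24.0.0 - 153.31.255.255) -> BORDER2
  153.28.0.0/14 (153.28.0.0 - 153.31.255.255) -> DMZ-FW
  153.30.0.0/15 (153.30.0.0 - 153.31.255.255) -> WAN-GW
More-specific entries that do NOT match:
  153.28.9.176/28 (153.28.9.176 - 153.28.9.191) does not contain 153.30.9.184
  153.30.13.128/25 (153.30.13.128 - 153.30.13.255) does not contain 153.30.9.184
  153.30.1.128/25 (153.30.1.128 - 153.30.1.255) does not contain 153.30.9.184
  155.30.8.0/22 (155.30.8.0 - 155.30.11.255) does not contain 153.30.9.184
  153.30.12.0/22 (153.30.12.0 - 153.30.15.255) does not contain 153.30.9.184
  25.30.0.0/19 (25.30.0.0 - 25.30.31.255) does not contain 153.30.9.184
  153.30.128.0/18 (153.30.128.0 - 153.30.191.255) does not contain 153.30.9.184
Longest matching prefix is /15 -> next hop WAN-GW.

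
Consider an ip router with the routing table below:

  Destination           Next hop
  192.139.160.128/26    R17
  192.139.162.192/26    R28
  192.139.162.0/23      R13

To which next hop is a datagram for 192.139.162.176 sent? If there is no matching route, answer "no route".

R13

Routes whose prefix contains 192.139.162.176:
  192.139.162.0/23 (192.139.162.0 - 192.139.163.255) -> R13
More-specific entries that do NOT match:
  192.139.160.128/26 (192.139.160.128 - 192.139.160.191) does not contain 192.139.162.176
  192.139.162.192/26 (192.139.162.192 - 192.139.162.255) does not contain 192.139.162.176
Longest matching prefix is /23 -> next hop R13.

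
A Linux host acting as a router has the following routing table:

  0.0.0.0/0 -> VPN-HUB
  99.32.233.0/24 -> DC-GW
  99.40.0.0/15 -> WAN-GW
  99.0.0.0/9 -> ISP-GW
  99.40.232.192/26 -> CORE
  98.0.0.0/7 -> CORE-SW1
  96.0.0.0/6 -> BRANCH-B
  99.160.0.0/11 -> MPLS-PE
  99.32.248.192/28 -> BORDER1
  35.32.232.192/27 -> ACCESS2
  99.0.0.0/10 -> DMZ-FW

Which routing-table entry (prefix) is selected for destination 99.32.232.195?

99.0.0.0/10

Entries matching 99.32.232.195:
  0.0.0.0/0 (default, matches everything)
  96.0.0.0/6 (96.0.0.0 - 99.255.255.255)
  98.0.0.0/7 (98.0.0.0 - 99.255.255.255)
  99.0.0.0/9 (99.0.0.0 - 99.127.255.255)
  99.0.0.0/10 (99.0.0.0 - 99.63.255.255)
Most specific is 99.0.0.0/10.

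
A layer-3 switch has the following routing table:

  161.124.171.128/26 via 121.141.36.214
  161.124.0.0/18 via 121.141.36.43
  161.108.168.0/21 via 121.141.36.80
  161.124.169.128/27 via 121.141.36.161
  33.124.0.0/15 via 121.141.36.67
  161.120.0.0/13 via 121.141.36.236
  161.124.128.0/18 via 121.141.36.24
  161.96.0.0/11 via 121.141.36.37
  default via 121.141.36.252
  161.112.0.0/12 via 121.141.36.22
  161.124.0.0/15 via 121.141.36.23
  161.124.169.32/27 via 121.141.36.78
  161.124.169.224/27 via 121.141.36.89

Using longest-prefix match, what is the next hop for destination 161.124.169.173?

Routes whose prefix contains 161.124.169.173:
  0.0.0.0/0 (default, matches everything) -> 121.141.36.252
  161.96.0.0/11 (161.96.0.0 - 161.127.255.255) -> 121.141.36.37
  161.112.0.0/12 (161.112.0.0 - 161.127.255.255) -> 121.141.36.22
  161.120.0.0/13 (161.120.0.0 - 161.127.255.255) -> 121.141.36.236
  161.124.0.0/15 (161.124.0.0 - 161.125.255.255) -> 121.141.36.23
  161.124.128.0/18 (161.124.128.0 - 161.124.191.255) -> 121.141.36.24
More-specific entries that do NOT match:
  161.124.169.128/27 (161.124.169.128 - 161.124.169.159) does not contain 161.124.169.173
  161.124.169.32/27 (161.124.169.32 - 161.124.169.63) does not contain 161.124.169.173
  161.124.169.224/27 (161.124.169.224 - 161.124.169.255) does not contain 161.124.169.173
  161.124.171.128/26 (161.124.171.128 - 161.124.171.191) does not contain 161.124.169.173
  161.108.168.0/21 (161.108.168.0 - 161.108.175.255) does not contain 161.124.169.173
Longest matching prefix is /18 -> next hop 121.141.36.24.

121.141.36.24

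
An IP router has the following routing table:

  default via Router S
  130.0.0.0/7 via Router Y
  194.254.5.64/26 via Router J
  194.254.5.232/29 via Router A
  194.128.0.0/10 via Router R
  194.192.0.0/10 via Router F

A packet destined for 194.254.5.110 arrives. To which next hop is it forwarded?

Router J

Routes whose prefix contains 194.254.5.110:
  0.0.0.0/0 (default, matches everything) -> Router S
  194.192.0.0/10 (194.192.0.0 - 194.255.255.255) -> Router F
  194.254.5.64/26 (194.254.5.64 - 194.254.5.127) -> Router J
More-specific entries that do NOT match:
  194.254.5.232/29 (194.254.5.232 - 194.254.5.239) does not contain 194.254.5.110
Longest matching prefix is /26 -> next hop Router J.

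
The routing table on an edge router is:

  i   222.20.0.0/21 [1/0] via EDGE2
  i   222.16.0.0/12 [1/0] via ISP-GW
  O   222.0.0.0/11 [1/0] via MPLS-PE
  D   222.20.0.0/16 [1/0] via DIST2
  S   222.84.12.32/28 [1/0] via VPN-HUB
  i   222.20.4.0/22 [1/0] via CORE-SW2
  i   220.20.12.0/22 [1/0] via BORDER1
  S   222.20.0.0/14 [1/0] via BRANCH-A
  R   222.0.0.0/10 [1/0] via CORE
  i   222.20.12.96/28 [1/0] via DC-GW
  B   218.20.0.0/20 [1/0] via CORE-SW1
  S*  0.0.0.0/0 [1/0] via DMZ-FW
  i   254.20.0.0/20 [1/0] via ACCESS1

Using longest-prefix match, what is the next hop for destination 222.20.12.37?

Routes whose prefix contains 222.20.12.37:
  0.0.0.0/0 (default, matches everything) -> DMZ-FW
  222.0.0.0/10 (222.0.0.0 - 222.63.255.255) -> CORE
  222.0.0.0/11 (222.0.0.0 - 222.31.255.255) -> MPLS-PE
  222.16.0.0/12 (222.16.0.0 - 222.31.255.255) -> ISP-GW
  222.20.0.0/14 (222.20.0.0 - 222.23.255.255) -> BRANCH-A
  222.20.0.0/16 (222.20.0.0 - 222.20.255.255) -> DIST2
More-specific entries that do NOT match:
  222.84.12.32/28 (222.84.12.32 - 222.84.12.47) does not contain 222.20.12.37
  222.20.12.96/28 (222.20.12.96 - 222.20.12.111) does not contain 222.20.12.37
  222.20.4.0/22 (222.20.4.0 - 222.20.7.255) does not contain 222.20.12.37
  220.20.12.0/22 (220.20.12.0 - 220.20.15.255) does not contain 222.20.12.37
  222.20.0.0/21 (222.20.0.0 - 222.20.7.255) does not contain 222.20.12.37
  218.20.0.0/20 (218.20.0.0 - 218.20.15.255) does not contain 222.20.12.37
  254.20.0.0/20 (254.20.0.0 - 254.20.15.255) does not contain 222.20.12.37
Longest matching prefix is /16 -> next hop DIST2.

DIST2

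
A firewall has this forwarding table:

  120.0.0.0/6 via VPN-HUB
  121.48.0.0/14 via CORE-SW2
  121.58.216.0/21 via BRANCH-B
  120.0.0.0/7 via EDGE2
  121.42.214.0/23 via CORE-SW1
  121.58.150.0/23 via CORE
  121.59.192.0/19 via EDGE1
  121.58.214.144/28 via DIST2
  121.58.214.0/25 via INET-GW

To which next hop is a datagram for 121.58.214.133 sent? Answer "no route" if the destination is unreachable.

Routes whose prefix contains 121.58.214.133:
  120.0.0.0/6 (120.0.0.0 - 123.255.255.255) -> VPN-HUB
  120.0.0.0/7 (120.0.0.0 - 121.255.255.255) -> EDGE2
More-specific entries that do NOT match:
  121.58.214.144/28 (121.58.214.144 - 121.58.214.159) does not contain 121.58.214.133
  121.58.214.0/25 (121.58.214.0 - 121.58.214.127) does not contain 121.58.214.133
  121.42.214.0/23 (121.42.214.0 - 121.42.215.255) does not contain 121.58.214.133
  121.58.150.0/23 (121.58.150.0 - 121.58.151.255) does not contain 121.58.214.133
  121.58.216.0/21 (121.58.216.0 - 121.58.223.255) does not contain 121.58.214.133
  121.59.192.0/19 (121.59.192.0 - 121.59.223.255) does not contain 121.58.214.133
  121.48.0.0/14 (121.48.0.0 - 121.51.255.255) does not contain 121.58.214.133
Longest matching prefix is /7 -> next hop EDGE2.

EDGE2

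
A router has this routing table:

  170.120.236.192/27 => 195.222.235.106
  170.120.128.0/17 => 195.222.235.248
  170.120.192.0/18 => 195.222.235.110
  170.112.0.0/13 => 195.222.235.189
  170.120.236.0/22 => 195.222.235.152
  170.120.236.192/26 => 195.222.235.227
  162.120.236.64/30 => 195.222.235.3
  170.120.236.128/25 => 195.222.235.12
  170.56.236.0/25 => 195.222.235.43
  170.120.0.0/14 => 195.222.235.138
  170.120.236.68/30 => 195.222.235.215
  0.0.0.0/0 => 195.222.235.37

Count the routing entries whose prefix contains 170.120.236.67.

5

Prefixes containing 170.120.236.67:
  0.0.0.0/0 (default, matches everything)
  170.120.0.0/14 (170.120.0.0 - 170.123.255.255)
  170.120.128.0/17 (170.120.128.0 - 170.120.255.255)
  170.120.192.0/18 (170.120.192.0 - 170.120.255.255)
  170.120.236.0/22 (170.120.236.0 - 170.120.239.255)
Total matching entries: 5.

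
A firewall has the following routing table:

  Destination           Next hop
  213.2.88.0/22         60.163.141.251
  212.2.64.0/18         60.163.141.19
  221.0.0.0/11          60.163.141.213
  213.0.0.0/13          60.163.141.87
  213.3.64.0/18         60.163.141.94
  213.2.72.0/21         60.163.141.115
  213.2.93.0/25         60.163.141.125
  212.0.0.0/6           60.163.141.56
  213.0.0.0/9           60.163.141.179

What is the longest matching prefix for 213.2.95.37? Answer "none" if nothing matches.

213.0.0.0/13

Entries matching 213.2.95.37:
  212.0.0.0/6 (212.0.0.0 - 215.255.255.255)
  213.0.0.0/9 (213.0.0.0 - 213.127.255.255)
  213.0.0.0/13 (213.0.0.0 - 213.7.255.255)
Most specific is 213.0.0.0/13.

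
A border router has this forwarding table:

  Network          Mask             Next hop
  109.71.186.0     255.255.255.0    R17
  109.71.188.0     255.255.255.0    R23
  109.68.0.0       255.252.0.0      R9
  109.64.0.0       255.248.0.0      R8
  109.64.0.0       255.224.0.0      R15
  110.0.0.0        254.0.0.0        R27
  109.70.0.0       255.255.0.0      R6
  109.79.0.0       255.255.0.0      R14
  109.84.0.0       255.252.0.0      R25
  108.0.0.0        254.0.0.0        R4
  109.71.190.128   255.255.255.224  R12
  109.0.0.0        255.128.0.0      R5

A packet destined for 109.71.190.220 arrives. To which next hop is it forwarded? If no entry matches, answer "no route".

R9

Routes whose prefix contains 109.71.190.220:
  108.0.0.0/7 (108.0.0.0 - 109.255.255.255) -> R4
  109.0.0.0/9 (109.0.0.0 - 109.127.255.255) -> R5
  109.64.0.0/11 (109.64.0.0 - 109.95.255.255) -> R15
  109.64.0.0/13 (109.64.0.0 - 109.71.255.255) -> R8
  109.68.0.0/14 (109.68.0.0 - 109.71.255.255) -> R9
More-specific entries that do NOT match:
  109.71.190.128/27 (109.71.190.128 - 109.71.190.159) does not contain 109.71.190.220
  109.71.186.0/24 (109.71.186.0 - 109.71.186.255) does not contain 109.71.190.220
  109.71.188.0/24 (109.71.188.0 - 109.71.188.255) does not contain 109.71.190.220
  109.70.0.0/16 (109.70.0.0 - 109.70.255.255) does not contain 109.71.190.220
  109.79.0.0/16 (109.79.0.0 - 109.79.255.255) does not contain 109.71.190.220
Longest matching prefix is /14 -> next hop R9.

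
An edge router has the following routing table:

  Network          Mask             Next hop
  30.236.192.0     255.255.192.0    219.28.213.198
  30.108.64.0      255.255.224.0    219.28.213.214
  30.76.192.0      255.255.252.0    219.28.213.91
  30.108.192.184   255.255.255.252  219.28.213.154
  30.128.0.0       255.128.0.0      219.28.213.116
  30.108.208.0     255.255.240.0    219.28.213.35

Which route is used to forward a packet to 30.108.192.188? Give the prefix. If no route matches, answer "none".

30.108.192.188 is outside every listed prefix and there is no default route.

none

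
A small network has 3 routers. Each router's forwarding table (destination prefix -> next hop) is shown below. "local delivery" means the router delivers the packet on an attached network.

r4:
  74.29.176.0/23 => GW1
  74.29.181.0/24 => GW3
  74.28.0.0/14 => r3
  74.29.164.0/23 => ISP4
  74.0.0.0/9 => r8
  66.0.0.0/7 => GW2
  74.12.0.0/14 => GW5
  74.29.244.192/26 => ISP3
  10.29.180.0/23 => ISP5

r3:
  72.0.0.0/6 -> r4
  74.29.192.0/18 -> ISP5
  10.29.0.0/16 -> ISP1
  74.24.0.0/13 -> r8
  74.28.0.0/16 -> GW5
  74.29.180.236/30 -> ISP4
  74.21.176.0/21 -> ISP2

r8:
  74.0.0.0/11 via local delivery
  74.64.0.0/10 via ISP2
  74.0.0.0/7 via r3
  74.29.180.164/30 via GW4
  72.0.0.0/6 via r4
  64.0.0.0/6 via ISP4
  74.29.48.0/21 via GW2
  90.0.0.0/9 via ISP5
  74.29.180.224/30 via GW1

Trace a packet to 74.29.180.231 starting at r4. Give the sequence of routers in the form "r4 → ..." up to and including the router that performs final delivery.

r4 → r3 → r8

At r4: longest match for 74.29.180.231 is 74.28.0.0/14 -> r3
At r3: longest match for 74.29.180.231 is 74.24.0.0/13 -> r8
At r8: longest match for 74.29.180.231 is 74.0.0.0/11 -> local delivery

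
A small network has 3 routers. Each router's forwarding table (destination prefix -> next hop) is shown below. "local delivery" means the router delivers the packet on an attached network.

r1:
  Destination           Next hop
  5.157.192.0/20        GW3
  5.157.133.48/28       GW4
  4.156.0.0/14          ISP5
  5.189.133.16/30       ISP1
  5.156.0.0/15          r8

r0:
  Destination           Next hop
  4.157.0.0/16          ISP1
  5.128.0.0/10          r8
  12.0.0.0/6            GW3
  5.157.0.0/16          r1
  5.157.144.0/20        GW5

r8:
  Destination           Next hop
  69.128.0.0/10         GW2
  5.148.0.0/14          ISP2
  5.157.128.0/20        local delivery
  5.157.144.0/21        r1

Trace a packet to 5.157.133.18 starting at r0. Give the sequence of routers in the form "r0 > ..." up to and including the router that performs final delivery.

r0 > r1 > r8

At r0: longest match for 5.157.133.18 is 5.157.0.0/16 -> r1
At r1: longest match for 5.157.133.18 is 5.156.0.0/15 -> r8
At r8: longest match for 5.157.133.18 is 5.157.128.0/20 -> local delivery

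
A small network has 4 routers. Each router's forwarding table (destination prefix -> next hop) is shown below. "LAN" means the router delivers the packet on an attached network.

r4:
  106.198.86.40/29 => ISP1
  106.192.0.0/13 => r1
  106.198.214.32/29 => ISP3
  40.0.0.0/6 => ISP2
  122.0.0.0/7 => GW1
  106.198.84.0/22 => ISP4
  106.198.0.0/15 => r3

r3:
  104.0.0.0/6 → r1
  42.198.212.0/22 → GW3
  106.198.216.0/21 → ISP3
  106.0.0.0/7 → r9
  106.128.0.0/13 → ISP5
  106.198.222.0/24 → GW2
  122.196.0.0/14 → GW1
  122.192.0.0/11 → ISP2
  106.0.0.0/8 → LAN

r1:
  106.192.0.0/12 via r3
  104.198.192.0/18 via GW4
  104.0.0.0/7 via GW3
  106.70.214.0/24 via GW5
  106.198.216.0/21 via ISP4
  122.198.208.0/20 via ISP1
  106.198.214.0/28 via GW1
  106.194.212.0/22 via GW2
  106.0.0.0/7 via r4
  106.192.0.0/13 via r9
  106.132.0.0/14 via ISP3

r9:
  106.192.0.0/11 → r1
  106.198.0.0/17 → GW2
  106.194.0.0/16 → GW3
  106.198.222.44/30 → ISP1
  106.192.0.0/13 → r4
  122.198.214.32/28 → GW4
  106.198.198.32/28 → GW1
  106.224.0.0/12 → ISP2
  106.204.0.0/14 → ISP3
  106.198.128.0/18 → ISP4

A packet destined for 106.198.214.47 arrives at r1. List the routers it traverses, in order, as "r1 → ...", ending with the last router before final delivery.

At r1: longest match for 106.198.214.47 is 106.192.0.0/13 -> r9
At r9: longest match for 106.198.214.47 is 106.192.0.0/13 -> r4
At r4: longest match for 106.198.214.47 is 106.198.0.0/15 -> r3
At r3: longest match for 106.198.214.47 is 106.0.0.0/8 -> LAN

r1 → r9 → r4 → r3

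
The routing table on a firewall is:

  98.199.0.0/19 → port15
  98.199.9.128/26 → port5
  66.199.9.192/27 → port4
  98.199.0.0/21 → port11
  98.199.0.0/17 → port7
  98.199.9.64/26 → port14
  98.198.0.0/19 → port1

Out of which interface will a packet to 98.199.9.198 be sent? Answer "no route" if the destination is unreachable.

Routes whose prefix contains 98.199.9.198:
  98.199.0.0/17 (98.199.0.0 - 98.199.127.255) -> port7
  98.199.0.0/19 (98.199.0.0 - 98.199.31.255) -> port15
More-specific entries that do NOT match:
  66.199.9.192/27 (66.199.9.192 - 66.199.9.223) does not contain 98.199.9.198
  98.199.9.128/26 (98.199.9.128 - 98.199.9.191) does not contain 98.199.9.198
  98.199.9.64/26 (98.199.9.64 - 98.199.9.127) does not contain 98.199.9.198
  98.199.0.0/21 (98.199.0.0 - 98.199.7.255) does not contain 98.199.9.198
Longest matching prefix is /19 -> interface port15.

port15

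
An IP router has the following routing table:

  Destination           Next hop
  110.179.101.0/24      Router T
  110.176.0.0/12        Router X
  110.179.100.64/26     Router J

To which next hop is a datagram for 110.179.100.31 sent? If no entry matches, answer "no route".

Routes whose prefix contains 110.179.100.31:
  110.176.0.0/12 (110.176.0.0 - 110.191.255.255) -> Router X
More-specific entries that do NOT match:
  110.179.100.64/26 (110.179.100.64 - 110.179.100.127) does not contain 110.179.100.31
  110.179.101.0/24 (110.179.101.0 - 110.179.101.255) does not contain 110.179.100.31
Longest matching prefix is /12 -> next hop Router X.

Router X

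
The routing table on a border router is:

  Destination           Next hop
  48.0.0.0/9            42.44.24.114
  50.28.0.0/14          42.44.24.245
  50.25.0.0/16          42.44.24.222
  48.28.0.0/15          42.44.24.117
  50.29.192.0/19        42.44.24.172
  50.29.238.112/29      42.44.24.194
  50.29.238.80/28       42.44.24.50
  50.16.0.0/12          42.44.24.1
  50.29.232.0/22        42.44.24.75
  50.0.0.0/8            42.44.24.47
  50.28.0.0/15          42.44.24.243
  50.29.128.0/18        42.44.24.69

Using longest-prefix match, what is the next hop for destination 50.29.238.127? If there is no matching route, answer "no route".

Routes whose prefix contains 50.29.238.127:
  50.0.0.0/8 (50.0.0.0 - 50.255.255.255) -> 42.44.24.47
  50.16.0.0/12 (50.16.0.0 - 50.31.255.255) -> 42.44.24.1
  50.28.0.0/14 (50.28.0.0 - 50.31.255.255) -> 42.44.24.245
  50.28.0.0/15 (50.28.0.0 - 50.29.255.255) -> 42.44.24.243
More-specific entries that do NOT match:
  50.29.238.112/29 (50.29.238.112 - 50.29.238.119) does not contain 50.29.238.127
  50.29.238.80/28 (50.29.238.80 - 50.29.238.95) does not contain 50.29.238.127
  50.29.232.0/22 (50.29.232.0 - 50.29.235.255) does not contain 50.29.238.127
  50.29.192.0/19 (50.29.192.0 - 50.29.223.255) does not contain 50.29.238.127
  50.29.128.0/18 (50.29.128.0 - 50.29.191.255) does not contain 50.29.238.127
  50.25.0.0/16 (50.25.0.0 - 50.25.255.255) does not contain 50.29.238.127
Longest matching prefix is /15 -> next hop 42.44.24.243.

42.44.24.243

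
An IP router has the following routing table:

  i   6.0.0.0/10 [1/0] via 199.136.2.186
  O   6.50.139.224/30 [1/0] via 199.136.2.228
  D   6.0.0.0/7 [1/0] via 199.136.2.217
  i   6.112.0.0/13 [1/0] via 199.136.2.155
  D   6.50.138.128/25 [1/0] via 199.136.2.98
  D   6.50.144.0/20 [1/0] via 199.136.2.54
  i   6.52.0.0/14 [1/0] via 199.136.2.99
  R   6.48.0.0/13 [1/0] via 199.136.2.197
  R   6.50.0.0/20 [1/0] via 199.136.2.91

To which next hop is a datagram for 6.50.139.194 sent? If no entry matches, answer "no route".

199.136.2.197

Routes whose prefix contains 6.50.139.194:
  6.0.0.0/7 (6.0.0.0 - 7.255.255.255) -> 199.136.2.217
  6.0.0.0/10 (6.0.0.0 - 6.63.255.255) -> 199.136.2.186
  6.48.0.0/13 (6.48.0.0 - 6.55.255.255) -> 199.136.2.197
More-specific entries that do NOT match:
  6.50.139.224/30 (6.50.139.224 - 6.50.139.227) does not contain 6.50.139.194
  6.50.138.128/25 (6.50.138.128 - 6.50.138.255) does not contain 6.50.139.194
  6.50.144.0/20 (6.50.144.0 - 6.50.159.255) does not contain 6.50.139.194
  6.50.0.0/20 (6.50.0.0 - 6.50.15.255) does not contain 6.50.139.194
  6.52.0.0/14 (6.52.0.0 - 6.55.255.255) does not contain 6.50.139.194
Longest matching prefix is /13 -> next hop 199.136.2.197.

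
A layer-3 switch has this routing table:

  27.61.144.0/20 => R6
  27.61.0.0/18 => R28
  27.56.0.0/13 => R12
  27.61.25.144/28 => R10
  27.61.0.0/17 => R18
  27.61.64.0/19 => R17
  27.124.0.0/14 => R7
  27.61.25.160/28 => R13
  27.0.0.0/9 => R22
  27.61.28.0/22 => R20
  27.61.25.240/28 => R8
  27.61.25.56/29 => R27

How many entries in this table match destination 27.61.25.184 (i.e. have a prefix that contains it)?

Prefixes containing 27.61.25.184:
  27.0.0.0/9 (27.0.0.0 - 27.127.255.255)
  27.56.0.0/13 (27.56.0.0 - 27.63.255.255)
  27.61.0.0/17 (27.61.0.0 - 27.61.127.255)
  27.61.0.0/18 (27.61.0.0 - 27.61.63.255)
Total matching entries: 4.

4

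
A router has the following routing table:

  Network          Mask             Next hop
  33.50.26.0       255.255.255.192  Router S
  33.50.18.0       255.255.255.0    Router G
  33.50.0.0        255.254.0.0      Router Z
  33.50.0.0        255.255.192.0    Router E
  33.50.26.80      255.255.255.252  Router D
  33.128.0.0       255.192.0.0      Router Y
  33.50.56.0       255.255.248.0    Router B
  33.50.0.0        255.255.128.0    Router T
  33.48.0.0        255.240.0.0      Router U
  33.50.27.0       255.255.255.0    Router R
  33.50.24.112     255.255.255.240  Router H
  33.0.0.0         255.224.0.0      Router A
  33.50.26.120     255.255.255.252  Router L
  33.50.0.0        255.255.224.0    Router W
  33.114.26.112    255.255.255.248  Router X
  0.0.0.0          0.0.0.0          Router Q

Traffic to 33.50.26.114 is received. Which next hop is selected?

Routes whose prefix contains 33.50.26.114:
  0.0.0.0/0 (default, matches everything) -> Router Q
  33.48.0.0/12 (33.48.0.0 - 33.63.255.255) -> Router U
  33.50.0.0/15 (33.50.0.0 - 33.51.255.255) -> Router Z
  33.50.0.0/17 (33.50.0.0 - 33.50.127.255) -> Router T
  33.50.0.0/18 (33.50.0.0 - 33.50.63.255) -> Router E
  33.50.0.0/19 (33.50.0.0 - 33.50.31.255) -> Router W
More-specific entries that do NOT match:
  33.50.26.80/30 (33.50.26.80 - 33.50.26.83) does not contain 33.50.26.114
  33.50.26.120/30 (33.50.26.120 - 33.50.26.123) does not contain 33.50.26.114
  33.114.26.112/29 (33.114.26.112 - 33.114.26.119) does not contain 33.50.26.114
  33.50.24.112/28 (33.50.24.112 - 33.50.24.127) does not contain 33.50.26.114
  33.50.26.0/26 (33.50.26.0 - 33.50.26.63) does not contain 33.50.26.114
  33.50.18.0/24 (33.50.18.0 - 33.50.18.255) does not contain 33.50.26.114
  33.50.27.0/24 (33.50.27.0 - 33.50.27.255) does not contain 33.50.26.114
  33.50.56.0/21 (33.50.56.0 - 33.50.63.255) does not contain 33.50.26.114
Longest matching prefix is /19 -> next hop Router W.

Router W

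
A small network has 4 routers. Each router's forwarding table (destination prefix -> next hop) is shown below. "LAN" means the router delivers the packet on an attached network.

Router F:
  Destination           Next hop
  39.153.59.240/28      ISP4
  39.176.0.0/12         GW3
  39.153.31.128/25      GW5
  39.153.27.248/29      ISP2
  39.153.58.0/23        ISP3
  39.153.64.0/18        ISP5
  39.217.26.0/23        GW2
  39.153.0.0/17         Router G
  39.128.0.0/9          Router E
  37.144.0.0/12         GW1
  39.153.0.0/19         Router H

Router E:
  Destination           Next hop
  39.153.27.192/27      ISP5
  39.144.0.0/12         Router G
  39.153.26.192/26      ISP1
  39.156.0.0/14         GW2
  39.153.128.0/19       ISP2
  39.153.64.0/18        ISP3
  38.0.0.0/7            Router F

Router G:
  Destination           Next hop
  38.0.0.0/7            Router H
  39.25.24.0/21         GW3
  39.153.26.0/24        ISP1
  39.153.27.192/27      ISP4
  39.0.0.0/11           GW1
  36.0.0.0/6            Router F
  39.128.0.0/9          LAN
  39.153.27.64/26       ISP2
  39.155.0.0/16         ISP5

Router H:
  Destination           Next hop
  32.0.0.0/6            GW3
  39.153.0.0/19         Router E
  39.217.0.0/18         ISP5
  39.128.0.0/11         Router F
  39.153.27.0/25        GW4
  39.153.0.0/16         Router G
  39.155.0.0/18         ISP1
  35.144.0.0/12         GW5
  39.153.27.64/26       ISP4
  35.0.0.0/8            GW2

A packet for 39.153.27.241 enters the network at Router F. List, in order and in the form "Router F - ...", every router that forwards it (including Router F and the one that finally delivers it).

At Router F: longest match for 39.153.27.241 is 39.153.0.0/19 -> Router H
At Router H: longest match for 39.153.27.241 is 39.153.0.0/19 -> Router E
At Router E: longest match for 39.153.27.241 is 39.144.0.0/12 -> Router G
At Router G: longest match for 39.153.27.241 is 39.128.0.0/9 -> LAN

Router F - Router H - Router E - Router G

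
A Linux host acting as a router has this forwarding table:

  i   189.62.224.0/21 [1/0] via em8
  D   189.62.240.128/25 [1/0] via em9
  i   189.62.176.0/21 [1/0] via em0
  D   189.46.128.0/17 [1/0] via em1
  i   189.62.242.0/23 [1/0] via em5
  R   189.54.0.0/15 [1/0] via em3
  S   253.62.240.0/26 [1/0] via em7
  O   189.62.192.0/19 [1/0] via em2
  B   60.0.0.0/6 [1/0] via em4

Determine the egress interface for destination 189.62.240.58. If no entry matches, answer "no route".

No entry's prefix contains 189.62.240.58; there is no default route.

no route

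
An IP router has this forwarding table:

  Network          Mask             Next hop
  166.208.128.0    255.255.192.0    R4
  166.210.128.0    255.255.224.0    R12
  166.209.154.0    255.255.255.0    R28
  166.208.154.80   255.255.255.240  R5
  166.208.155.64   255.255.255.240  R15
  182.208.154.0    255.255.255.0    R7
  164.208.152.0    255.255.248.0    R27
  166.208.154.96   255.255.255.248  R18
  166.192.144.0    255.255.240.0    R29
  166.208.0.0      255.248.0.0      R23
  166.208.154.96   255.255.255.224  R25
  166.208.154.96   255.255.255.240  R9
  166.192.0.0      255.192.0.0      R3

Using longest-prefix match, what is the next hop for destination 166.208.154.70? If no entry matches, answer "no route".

R4

Routes whose prefix contains 166.208.154.70:
  166.192.0.0/10 (166.192.0.0 - 166.255.255.255) -> R3
  166.208.0.0/13 (166.208.0.0 - 166.215.255.255) -> R23
  166.208.128.0/18 (166.208.128.0 - 166.208.191.255) -> R4
More-specific entries that do NOT match:
  166.208.154.96/29 (166.208.154.96 - 166.208.154.103) does not contain 166.208.154.70
  166.208.154.80/28 (166.208.154.80 - 166.208.154.95) does not contain 166.208.154.70
  166.208.155.64/28 (166.208.155.64 - 166.208.155.79) does not contain 166.208.154.70
  166.208.154.96/28 (166.208.154.96 - 166.208.154.111) does not contain 166.208.154.70
  166.208.154.96/27 (166.208.154.96 - 166.208.154.127) does not contain 166.208.154.70
  166.209.154.0/24 (166.209.154.0 - 166.209.154.255) does not contain 166.208.154.70
  182.208.154.0/24 (182.208.154.0 - 182.208.154.255) does not contain 166.208.154.70
  164.208.152.0/21 (164.208.152.0 - 164.208.159.255) does not contain 166.208.154.70
  166.192.144.0/20 (166.192.144.0 - 166.192.159.255) does not contain 166.208.154.70
  166.210.128.0/19 (166.210.128.0 - 166.210.159.255) does not contain 166.208.154.70
Longest matching prefix is /18 -> next hop R4.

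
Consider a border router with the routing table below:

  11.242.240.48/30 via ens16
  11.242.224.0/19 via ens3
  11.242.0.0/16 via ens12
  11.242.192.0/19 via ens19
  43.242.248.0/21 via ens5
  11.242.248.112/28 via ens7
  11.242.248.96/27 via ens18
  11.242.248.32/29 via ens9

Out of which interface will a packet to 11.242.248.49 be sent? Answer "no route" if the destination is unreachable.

ens3

Routes whose prefix contains 11.242.248.49:
  11.242.0.0/16 (11.242.0.0 - 11.242.255.255) -> ens12
  11.242.224.0/19 (11.242.224.0 - 11.242.255.255) -> ens3
More-specific entries that do NOT match:
  11.242.240.48/30 (11.242.240.48 - 11.242.240.51) does not contain 11.242.248.49
  11.242.248.32/29 (11.242.248.32 - 11.242.248.39) does not contain 11.242.248.49
  11.242.248.112/28 (11.242.248.112 - 11.242.248.127) does not contain 11.242.248.49
  11.242.248.96/27 (11.242.248.96 - 11.242.248.127) does not contain 11.242.248.49
  43.242.248.0/21 (43.242.248.0 - 43.242.255.255) does not contain 11.242.248.49
Longest matching prefix is /19 -> interface ens3.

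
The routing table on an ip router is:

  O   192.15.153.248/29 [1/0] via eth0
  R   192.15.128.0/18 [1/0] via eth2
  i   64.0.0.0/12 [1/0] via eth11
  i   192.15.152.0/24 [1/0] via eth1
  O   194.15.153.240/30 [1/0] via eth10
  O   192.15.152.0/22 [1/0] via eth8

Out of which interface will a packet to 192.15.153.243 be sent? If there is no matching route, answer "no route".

eth8

Routes whose prefix contains 192.15.153.243:
  192.15.128.0/18 (192.15.128.0 - 192.15.191.255) -> eth2
  192.15.152.0/22 (192.15.152.0 - 192.15.155.255) -> eth8
More-specific entries that do NOT match:
  194.15.153.240/30 (194.15.153.240 - 194.15.153.243) does not contain 192.15.153.243
  192.15.153.248/29 (192.15.153.248 - 192.15.153.255) does not contain 192.15.153.243
  192.15.152.0/24 (192.15.152.0 - 192.15.152.255) does not contain 192.15.153.243
Longest matching prefix is /22 -> interface eth8.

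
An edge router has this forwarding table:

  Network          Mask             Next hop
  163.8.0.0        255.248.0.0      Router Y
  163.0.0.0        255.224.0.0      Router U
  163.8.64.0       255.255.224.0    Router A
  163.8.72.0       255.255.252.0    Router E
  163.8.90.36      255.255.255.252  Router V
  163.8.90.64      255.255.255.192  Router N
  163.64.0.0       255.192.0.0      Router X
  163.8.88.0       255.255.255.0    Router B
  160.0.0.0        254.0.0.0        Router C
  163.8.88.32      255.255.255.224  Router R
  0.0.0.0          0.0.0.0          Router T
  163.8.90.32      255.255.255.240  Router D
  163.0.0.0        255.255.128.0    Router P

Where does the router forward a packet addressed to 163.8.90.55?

Router A

Routes whose prefix contains 163.8.90.55:
  0.0.0.0/0 (default, matches everything) -> Router T
  163.0.0.0/11 (163.0.0.0 - 163.31.255.255) -> Router U
  163.8.0.0/13 (163.8.0.0 - 163.15.255.255) -> Router Y
  163.8.64.0/19 (163.8.64.0 - 163.8.95.255) -> Router A
More-specific entries that do NOT match:
  163.8.90.36/30 (163.8.90.36 - 163.8.90.39) does not contain 163.8.90.55
  163.8.90.32/28 (163.8.90.32 - 163.8.90.47) does not contain 163.8.90.55
  163.8.88.32/27 (163.8.88.32 - 163.8.88.63) does not contain 163.8.90.55
  163.8.90.64/26 (163.8.90.64 - 163.8.90.127) does not contain 163.8.90.55
  163.8.88.0/24 (163.8.88.0 - 163.8.88.255) does not contain 163.8.90.55
  163.8.72.0/22 (163.8.72.0 - 163.8.75.255) does not contain 163.8.90.55
Longest matching prefix is /19 -> next hop Router A.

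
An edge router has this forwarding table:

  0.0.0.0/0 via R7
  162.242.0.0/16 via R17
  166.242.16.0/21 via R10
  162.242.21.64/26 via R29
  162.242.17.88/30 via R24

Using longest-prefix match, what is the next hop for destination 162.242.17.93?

R17

Routes whose prefix contains 162.242.17.93:
  0.0.0.0/0 (default, matches everything) -> R7
  162.242.0.0/16 (162.242.0.0 - 162.242.255.255) -> R17
More-specific entries that do NOT match:
  162.242.17.88/30 (162.242.17.88 - 162.242.17.91) does not contain 162.242.17.93
  162.242.21.64/26 (162.242.21.64 - 162.242.21.127) does not contain 162.242.17.93
  166.242.16.0/21 (166.242.16.0 - 166.242.23.255) does not contain 162.242.17.93
Longest matching prefix is /16 -> next hop R17.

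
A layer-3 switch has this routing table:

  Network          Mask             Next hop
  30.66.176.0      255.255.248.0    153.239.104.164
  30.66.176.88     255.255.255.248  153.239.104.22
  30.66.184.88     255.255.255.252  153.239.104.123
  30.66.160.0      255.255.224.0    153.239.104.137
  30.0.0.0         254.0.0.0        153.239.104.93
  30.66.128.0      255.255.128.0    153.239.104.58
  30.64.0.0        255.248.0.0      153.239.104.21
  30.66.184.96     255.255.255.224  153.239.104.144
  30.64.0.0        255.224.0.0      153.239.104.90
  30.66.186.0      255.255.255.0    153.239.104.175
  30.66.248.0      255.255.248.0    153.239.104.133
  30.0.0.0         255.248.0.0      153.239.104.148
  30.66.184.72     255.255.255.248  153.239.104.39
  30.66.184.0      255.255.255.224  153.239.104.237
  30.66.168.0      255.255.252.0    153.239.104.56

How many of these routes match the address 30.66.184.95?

Prefixes containing 30.66.184.95:
  30.0.0.0/7 (30.0.0.0 - 31.255.255.255)
  30.64.0.0/11 (30.64.0.0 - 30.95.255.255)
  30.64.0.0/13 (30.64.0.0 - 30.71.255.255)
  30.66.128.0/17 (30.66.128.0 - 30.66.255.255)
  30.66.160.0/19 (30.66.160.0 - 30.66.191.255)
Total matching entries: 5.

5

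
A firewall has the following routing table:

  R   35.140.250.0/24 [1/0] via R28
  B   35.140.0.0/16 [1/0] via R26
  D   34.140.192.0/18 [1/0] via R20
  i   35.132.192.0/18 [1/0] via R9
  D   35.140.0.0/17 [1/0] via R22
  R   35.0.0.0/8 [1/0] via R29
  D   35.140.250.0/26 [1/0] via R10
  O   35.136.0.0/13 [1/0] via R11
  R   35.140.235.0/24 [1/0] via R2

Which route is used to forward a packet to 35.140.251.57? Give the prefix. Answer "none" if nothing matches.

Entries matching 35.140.251.57:
  35.0.0.0/8 (35.0.0.0 - 35.255.255.255)
  35.136.0.0/13 (35.136.0.0 - 35.143.255.255)
  35.140.0.0/16 (35.140.0.0 - 35.140.255.255)
Most specific is 35.140.0.0/16.

35.140.0.0/16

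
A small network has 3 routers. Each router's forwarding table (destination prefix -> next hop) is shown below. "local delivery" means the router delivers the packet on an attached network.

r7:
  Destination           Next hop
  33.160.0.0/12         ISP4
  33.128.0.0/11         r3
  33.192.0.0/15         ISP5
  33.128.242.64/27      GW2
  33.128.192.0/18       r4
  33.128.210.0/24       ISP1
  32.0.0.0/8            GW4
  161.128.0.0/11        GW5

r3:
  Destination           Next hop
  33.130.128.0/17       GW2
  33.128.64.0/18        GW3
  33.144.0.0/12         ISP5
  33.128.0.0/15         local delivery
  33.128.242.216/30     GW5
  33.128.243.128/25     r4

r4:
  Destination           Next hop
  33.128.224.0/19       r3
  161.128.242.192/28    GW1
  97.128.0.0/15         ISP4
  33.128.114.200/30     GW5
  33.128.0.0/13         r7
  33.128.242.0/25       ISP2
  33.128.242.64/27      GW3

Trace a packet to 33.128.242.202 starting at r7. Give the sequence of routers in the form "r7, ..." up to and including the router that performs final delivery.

r7, r4, r3

At r7: longest match for 33.128.242.202 is 33.128.192.0/18 -> r4
At r4: longest match for 33.128.242.202 is 33.128.224.0/19 -> r3
At r3: longest match for 33.128.242.202 is 33.128.0.0/15 -> local delivery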